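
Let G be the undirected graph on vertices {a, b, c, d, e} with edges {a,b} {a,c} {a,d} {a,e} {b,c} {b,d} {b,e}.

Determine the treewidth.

2

A width-2 tree decomposition is:
Bags: B1 = {a, b, d}  B2 = {a, b, e}  B3 = {a, b, c}
Tree: B1–B2, B1–B3
The largest bag has 3 vertices, giving width 2; this decomposition certifies tw(G) ≤ 2. For the lower bound, the 3 vertices {a, b, d} are pairwise adjacent, and any tree decomposition puts a clique entirely inside one bag — forcing width ≥ 2. Combining the bounds, tw(G) = 2.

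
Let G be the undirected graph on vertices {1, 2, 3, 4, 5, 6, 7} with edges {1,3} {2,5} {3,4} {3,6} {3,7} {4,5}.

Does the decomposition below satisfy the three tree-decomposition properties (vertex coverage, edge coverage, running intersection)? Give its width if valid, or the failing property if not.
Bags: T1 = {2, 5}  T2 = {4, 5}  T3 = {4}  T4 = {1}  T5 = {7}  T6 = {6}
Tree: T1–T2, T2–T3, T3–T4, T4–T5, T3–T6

No — vertex 3 appears in no bag.

A tree decomposition must satisfy three properties: every vertex lies in some bag; for every edge, both endpoints lie together in some bag; and for every vertex, the bags containing it form a connected subtree. Here vertex 3 appears in no bag, so the decomposition is invalid.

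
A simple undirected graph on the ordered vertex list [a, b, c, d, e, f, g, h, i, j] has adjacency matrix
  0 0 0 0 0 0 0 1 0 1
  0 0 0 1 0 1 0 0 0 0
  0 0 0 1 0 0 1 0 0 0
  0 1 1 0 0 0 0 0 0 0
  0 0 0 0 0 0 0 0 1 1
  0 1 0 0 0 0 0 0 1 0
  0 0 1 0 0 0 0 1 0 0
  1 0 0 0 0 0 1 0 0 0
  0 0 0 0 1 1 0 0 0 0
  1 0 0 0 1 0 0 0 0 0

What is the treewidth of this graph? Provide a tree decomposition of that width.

Treewidth 2.
One such decomposition:
Bags: B1 = {e, f, i}  B2 = {e, f, j}  B3 = {a, f, j}  B4 = {a, f, h}  B5 = {f, g, h}  B6 = {c, f, g}  B7 = {c, d, f}  B8 = {b, d, f}
Tree: B1–B2, B2–B3, B3–B4, B4–B5, B5–B6, B6–B7, B7–B8

Every bag has size at most 3, so the width is 3 − 1 = 2 and tw(G) ≤ 2. Since f–i–e–j–a–h–g–c–d–b–f is a cycle in G, G is not acyclic. Forests are exactly the graphs of treewidth ≤ 1, so tw(G) ≥ 2. Therefore the treewidth is 2.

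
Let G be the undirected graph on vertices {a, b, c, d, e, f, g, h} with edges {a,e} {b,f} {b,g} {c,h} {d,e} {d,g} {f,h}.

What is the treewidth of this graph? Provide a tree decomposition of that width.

Every bag has size at most 2, so the width is 2 − 1 = 1 and tw(G) ≤ 1. Any graph with an edge has treewidth ≥ 1, and G has the edge a–e. Therefore the treewidth is 1.

Treewidth 1.
One such decomposition:
Bags: B1 = {a, e}  B2 = {d, e}  B3 = {d, g}  B4 = {b, g}  B5 = {b, f}  B6 = {f, h}  B7 = {c, h}
Tree: B1–B2, B2–B3, B3–B4, B4–B5, B5–B6, B6–B7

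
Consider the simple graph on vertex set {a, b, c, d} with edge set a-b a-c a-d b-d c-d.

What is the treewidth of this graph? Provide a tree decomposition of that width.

Each bag holds 3 vertices, so the decomposition has width 2, which upper-bounds the treewidth. On the other hand G contains the 3-clique {a, c, d}. A clique must lie in a single bag of any decomposition, so no decomposition can have width below 2. Hence tw(G) = 2 exactly.

Treewidth 2.
One optimal decomposition is:
Bags: B1 = {a, b, d}  B2 = {a, c, d}
Tree: B1–B2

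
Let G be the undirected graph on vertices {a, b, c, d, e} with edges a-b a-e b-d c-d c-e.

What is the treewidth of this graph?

2

A width-2 tree decomposition is:
Bags: B1 = {a, b, e}  B2 = {b, d, e}  B3 = {c, d, e}
Tree: B1–B2, B2–B3
Every bag has size at most 3, so the width is 3 − 1 = 2 and tw(G) ≤ 2. Since e–a–b–d–c–e is a cycle in G, G is not acyclic. Forests are exactly the graphs of treewidth ≤ 1, so tw(G) ≥ 2. Combining the bounds, tw(G) = 2.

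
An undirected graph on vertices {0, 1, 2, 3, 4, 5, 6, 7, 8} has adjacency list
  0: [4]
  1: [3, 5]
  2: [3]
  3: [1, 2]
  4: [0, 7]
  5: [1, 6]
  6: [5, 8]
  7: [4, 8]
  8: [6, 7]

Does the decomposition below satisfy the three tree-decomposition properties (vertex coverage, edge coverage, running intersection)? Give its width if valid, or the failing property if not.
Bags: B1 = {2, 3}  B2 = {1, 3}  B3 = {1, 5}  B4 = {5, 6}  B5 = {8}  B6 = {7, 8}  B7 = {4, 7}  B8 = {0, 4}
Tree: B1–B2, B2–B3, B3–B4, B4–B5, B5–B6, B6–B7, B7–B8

A tree decomposition must satisfy three properties: every vertex lies in some bag; for every edge, both endpoints lie together in some bag; and for every vertex, the bags containing it form a connected subtree. Here edge (6,8) lies in no bag, so the decomposition is invalid.

No — edge (6,8) lies in no bag.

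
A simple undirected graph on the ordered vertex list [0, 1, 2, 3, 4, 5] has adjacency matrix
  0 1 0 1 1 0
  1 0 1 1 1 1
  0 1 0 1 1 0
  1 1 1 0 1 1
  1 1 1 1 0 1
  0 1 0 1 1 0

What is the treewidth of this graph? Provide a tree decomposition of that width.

Every bag has size at most 4, so the width is 4 − 1 = 3 and tw(G) ≤ 3. On the other hand G contains the 4-clique {0, 1, 3, 4}. A clique must lie in a single bag of any decomposition, so no decomposition can have width below 3. Therefore the treewidth is 3.

Treewidth 3.
Bags: B1 = {1, 2, 3, 4}  B2 = {1, 3, 4, 5}  B3 = {0, 1, 3, 4}
Tree: B1–B2, B2–B3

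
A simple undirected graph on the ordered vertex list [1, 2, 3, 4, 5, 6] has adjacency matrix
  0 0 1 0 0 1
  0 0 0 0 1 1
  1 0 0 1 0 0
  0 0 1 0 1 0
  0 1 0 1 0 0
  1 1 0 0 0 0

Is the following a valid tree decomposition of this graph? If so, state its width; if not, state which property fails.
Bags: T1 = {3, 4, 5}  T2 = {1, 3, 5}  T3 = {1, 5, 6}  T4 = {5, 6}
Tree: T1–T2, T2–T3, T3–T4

A tree decomposition must satisfy three properties: every vertex lies in some bag; for every edge, both endpoints lie together in some bag; and for every vertex, the bags containing it form a connected subtree. Here vertex 2 appears in no bag, so the decomposition is invalid.

No — vertex 2 appears in no bag.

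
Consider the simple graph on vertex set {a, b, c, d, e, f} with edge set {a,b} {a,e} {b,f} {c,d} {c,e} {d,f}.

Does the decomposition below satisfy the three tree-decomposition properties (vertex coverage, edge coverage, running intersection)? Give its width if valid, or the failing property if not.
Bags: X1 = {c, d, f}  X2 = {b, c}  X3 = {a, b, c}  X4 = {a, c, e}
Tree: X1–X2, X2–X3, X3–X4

No — edge (f,b) lies in no bag.

A tree decomposition must satisfy three properties: every vertex lies in some bag; for every edge, both endpoints lie together in some bag; and for every vertex, the bags containing it form a connected subtree. Here edge (f,b) lies in no bag, so the decomposition is invalid.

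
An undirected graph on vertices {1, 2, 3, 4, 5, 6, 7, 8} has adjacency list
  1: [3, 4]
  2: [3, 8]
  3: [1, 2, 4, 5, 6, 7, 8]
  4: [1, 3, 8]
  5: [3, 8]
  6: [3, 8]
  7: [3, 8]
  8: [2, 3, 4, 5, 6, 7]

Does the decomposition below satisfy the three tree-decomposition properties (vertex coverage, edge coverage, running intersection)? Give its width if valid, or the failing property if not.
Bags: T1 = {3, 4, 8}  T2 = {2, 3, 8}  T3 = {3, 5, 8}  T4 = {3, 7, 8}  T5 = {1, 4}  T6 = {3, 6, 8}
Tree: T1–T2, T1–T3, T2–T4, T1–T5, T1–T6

No — edge (3,1) lies in no bag.

A tree decomposition must satisfy three properties: every vertex lies in some bag; for every edge, both endpoints lie together in some bag; and for every vertex, the bags containing it form a connected subtree. Here edge (3,1) lies in no bag, so the decomposition is invalid.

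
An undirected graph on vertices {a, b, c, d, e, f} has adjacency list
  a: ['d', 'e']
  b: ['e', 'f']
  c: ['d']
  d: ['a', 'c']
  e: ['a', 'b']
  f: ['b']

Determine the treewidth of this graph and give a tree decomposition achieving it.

Treewidth 1.
One optimal decomposition is:
Bags: B1 = {c, d}  B2 = {a, d}  B3 = {a, e}  B4 = {b, e}  B5 = {b, f}
Tree: B1–B2, B2–B3, B3–B4, B4–B5

Every bag has size at most 2, so the width is 2 − 1 = 1 and tw(G) ≤ 1. Any graph with an edge has treewidth ≥ 1, and G has the edge c–d. Therefore the treewidth is 1.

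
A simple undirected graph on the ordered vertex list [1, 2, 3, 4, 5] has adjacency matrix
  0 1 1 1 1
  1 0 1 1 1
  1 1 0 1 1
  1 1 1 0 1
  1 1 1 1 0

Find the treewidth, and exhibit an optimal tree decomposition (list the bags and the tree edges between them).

Treewidth 4.
One such decomposition:
Bags: B1 = {1, 2, 3, 4, 5}
Tree: (single bag)

With just one bag of size 5, the width is 5 − 1 = 4, so tw(G) ≤ 4. On the other hand G contains the 5-clique {1, 2, 3, 4, 5}. A clique must lie in a single bag of any decomposition, so no decomposition can have width below 4. Combining the bounds, tw(G) = 4.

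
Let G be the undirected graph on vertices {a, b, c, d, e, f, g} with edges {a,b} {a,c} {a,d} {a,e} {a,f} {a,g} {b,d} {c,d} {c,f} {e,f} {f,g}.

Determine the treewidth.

A width-2 tree decomposition is:
Bags: B1 = {a, c, d}  B2 = {a, c, f}  B3 = {a, f, g}  B4 = {a, e, f}  B5 = {a, b, d}
Tree: B1–B2, B2–B3, B2–B4, B1–B5
The largest bag has 3 vertices, giving width 2; this decomposition certifies tw(G) ≤ 2. Conversely, {a, c, d} is a clique of size 3, and the vertices of any clique must share a bag in every tree decomposition; so some bag has ≥ 3 vertices and tw(G) ≥ 2. Combining the bounds, tw(G) = 2.

2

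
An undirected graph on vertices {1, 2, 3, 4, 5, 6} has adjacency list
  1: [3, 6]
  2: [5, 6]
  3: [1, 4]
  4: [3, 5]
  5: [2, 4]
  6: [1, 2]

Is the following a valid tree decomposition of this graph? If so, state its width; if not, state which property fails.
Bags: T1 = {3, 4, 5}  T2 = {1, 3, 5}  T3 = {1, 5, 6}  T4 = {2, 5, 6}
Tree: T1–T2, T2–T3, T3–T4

Vertex coverage: the bags together contain {1, 2, 3, 4, 5, 6}, the full vertex set. Edge coverage: each edge of G has both endpoints in at least one bag. Running intersection: for every vertex, the bags containing it form a connected subtree. All three properties hold, so this is a valid tree decomposition of width max|bag| − 1 = 2, and hence tw(G) ≤ 2.

Yes; width 2.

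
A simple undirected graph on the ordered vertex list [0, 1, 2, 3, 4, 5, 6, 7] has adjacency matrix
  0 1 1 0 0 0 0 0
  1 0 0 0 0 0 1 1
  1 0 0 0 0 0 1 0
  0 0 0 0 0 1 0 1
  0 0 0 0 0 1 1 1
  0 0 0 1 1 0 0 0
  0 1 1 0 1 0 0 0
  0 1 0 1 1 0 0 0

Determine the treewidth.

A width-2 tree decomposition is:
Bags: B1 = {3, 4, 5}  B2 = {3, 4, 7}  B3 = {4, 6, 7}  B4 = {1, 6, 7}  B5 = {1, 2, 6}  B6 = {0, 1, 2}
Tree: B1–B2, B2–B3, B3–B4, B4–B5, B5–B6
Each bag holds 3 vertices, so the decomposition has width 2, which upper-bounds the treewidth. The edges 5–3–7–4–5 form a cycle, so G is not a tree and its treewidth is at least 2. Hence tw(G) = 2 exactly.

2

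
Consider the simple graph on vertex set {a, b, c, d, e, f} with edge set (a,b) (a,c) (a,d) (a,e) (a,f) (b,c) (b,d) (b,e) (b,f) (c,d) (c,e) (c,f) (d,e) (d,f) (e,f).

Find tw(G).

A width-5 tree decomposition is:
Bags: B1 = {a, b, c, d, e, f}
Tree: (single bag)
With just one bag of size 6, the width is 6 − 1 = 5, so tw(G) ≤ 5. For the lower bound, the 6 vertices {a, b, c, d, e, f} are pairwise adjacent, and any tree decomposition puts a clique entirely inside one bag — forcing width ≥ 5. The upper and lower bounds meet at 5, so that is the treewidth.

5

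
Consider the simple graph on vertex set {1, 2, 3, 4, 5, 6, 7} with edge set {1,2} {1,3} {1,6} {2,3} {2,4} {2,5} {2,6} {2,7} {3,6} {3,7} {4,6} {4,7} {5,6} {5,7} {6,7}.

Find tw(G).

3

A width-3 tree decomposition is:
Bags: B1 = {2, 4, 6, 7}  B2 = {2, 5, 6, 7}  B3 = {2, 3, 6, 7}  B4 = {1, 2, 3, 6}
Tree: B1–B2, B2–B3, B3–B4
Each bag holds 4 vertices, so the decomposition has width 3, which upper-bounds the treewidth. Conversely, {1, 2, 3, 6} is a clique of size 4, and the vertices of any clique must share a bag in every tree decomposition; so some bag has ≥ 4 vertices and tw(G) ≥ 3. The upper and lower bounds meet at 3, so that is the treewidth.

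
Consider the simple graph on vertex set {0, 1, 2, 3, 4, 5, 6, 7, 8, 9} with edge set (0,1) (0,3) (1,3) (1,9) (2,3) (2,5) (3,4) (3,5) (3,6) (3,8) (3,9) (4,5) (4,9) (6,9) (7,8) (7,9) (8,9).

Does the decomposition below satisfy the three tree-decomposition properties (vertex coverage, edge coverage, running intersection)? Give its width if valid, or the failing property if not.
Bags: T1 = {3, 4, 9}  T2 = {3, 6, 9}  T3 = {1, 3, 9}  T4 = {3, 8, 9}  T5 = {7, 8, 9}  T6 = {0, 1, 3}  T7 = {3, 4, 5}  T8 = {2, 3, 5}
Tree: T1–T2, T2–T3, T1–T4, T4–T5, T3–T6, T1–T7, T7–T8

Yes; width 2.

Checking the three conditions: (i) the bags cover all of {0, 1, 2, 3, 4, 5, 6, 7, 8, 9}; (ii) for each edge, some bag contains both endpoints; (iii) the bags containing any fixed vertex form a subtree. All hold, so the decomposition is valid with width 3 − 1 = 2.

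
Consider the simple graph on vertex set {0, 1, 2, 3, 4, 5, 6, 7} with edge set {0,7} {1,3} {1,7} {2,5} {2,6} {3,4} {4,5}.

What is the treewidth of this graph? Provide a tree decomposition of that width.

Each bag holds 2 vertices, so the decomposition has width 1, which upper-bounds the treewidth. G has an edge, so its treewidth is at least 1. Therefore the treewidth is 1.

Treewidth 1.
One such decomposition:
Bags: B1 = {2, 6}  B2 = {2, 5}  B3 = {4, 5}  B4 = {3, 4}  B5 = {1, 3}  B6 = {1, 7}  B7 = {0, 7}
Tree: B1–B2, B2–B3, B3–B4, B4–B5, B5–B6, B6–B7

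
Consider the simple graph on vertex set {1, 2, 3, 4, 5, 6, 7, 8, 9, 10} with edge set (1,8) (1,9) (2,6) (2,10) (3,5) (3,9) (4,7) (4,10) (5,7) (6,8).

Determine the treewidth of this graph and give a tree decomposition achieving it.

Treewidth 2.
Bags: B1 = {4, 7, 10}  B2 = {2, 7, 10}  B3 = {2, 6, 7}  B4 = {6, 7, 8}  B5 = {1, 7, 8}  B6 = {1, 7, 9}  B7 = {3, 7, 9}  B8 = {3, 5, 7}
Tree: B1–B2, B2–B3, B3–B4, B4–B5, B5–B6, B6–B7, B7–B8

The largest bag has 3 vertices, giving width 2; this decomposition certifies tw(G) ≤ 2. Since 7–4–10–2–6–8–1–9–3–5–7 is a cycle in G, G is not acyclic. Forests are exactly the graphs of treewidth ≤ 1, so tw(G) ≥ 2. Hence tw(G) = 2 exactly.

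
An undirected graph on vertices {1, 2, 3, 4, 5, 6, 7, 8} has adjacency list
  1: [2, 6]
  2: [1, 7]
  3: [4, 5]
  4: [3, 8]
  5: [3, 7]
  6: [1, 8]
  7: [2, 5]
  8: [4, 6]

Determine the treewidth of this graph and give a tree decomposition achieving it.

Treewidth 2.
One optimal decomposition is:
Bags: B1 = {3, 5, 7}  B2 = {2, 3, 7}  B3 = {1, 2, 3}  B4 = {1, 3, 6}  B5 = {3, 6, 8}  B6 = {3, 4, 8}
Tree: B1–B2, B2–B3, B3–B4, B4–B5, B5–B6

Each bag holds 3 vertices, so the decomposition has width 2, which upper-bounds the treewidth. The edges 3–5–7–2–1–6–8–4–3 form a cycle, so G is not a tree and its treewidth is at least 2. Hence tw(G) = 2 exactly.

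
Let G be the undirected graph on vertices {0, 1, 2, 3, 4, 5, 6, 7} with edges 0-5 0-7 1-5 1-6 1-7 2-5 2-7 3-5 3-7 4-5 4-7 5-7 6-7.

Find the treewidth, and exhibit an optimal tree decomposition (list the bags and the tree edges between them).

Treewidth 2.
Bags: B1 = {1, 5, 7}  B2 = {0, 5, 7}  B3 = {2, 5, 7}  B4 = {3, 5, 7}  B5 = {1, 6, 7}  B6 = {4, 5, 7}
Tree: B1–B2, B1–B3, B2–B4, B1–B5, B1–B6

Every bag has size at most 3, so the width is 3 − 1 = 2 and tw(G) ≤ 2. Conversely, {0, 5, 7} is a clique of size 3, and the vertices of any clique must share a bag in every tree decomposition; so some bag has ≥ 3 vertices and tw(G) ≥ 2. Combining the bounds, tw(G) = 2.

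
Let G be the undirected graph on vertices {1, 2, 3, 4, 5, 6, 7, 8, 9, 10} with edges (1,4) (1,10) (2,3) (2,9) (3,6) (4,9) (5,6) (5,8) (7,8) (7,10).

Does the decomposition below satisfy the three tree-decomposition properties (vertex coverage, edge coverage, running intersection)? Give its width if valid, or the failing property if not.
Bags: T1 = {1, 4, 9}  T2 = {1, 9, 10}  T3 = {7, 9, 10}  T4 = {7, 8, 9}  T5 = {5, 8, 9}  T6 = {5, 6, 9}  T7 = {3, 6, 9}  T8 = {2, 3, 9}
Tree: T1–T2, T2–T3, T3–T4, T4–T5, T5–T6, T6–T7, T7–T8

Vertex coverage: the bags together contain {1, 2, 3, 4, 5, 6, 7, 8, 9, 10}, the full vertex set. Edge coverage: each edge of G has both endpoints in at least one bag. Running intersection: for every vertex, the bags containing it form a connected subtree. All three properties hold, so this is a valid tree decomposition of width max|bag| − 1 = 2, and hence tw(G) ≤ 2.

Yes; width 2.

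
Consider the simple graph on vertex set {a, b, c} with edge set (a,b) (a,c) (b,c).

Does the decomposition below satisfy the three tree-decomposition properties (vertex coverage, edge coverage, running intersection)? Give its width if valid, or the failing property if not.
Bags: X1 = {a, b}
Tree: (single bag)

A tree decomposition must satisfy three properties: every vertex lies in some bag; for every edge, both endpoints lie together in some bag; and for every vertex, the bags containing it form a connected subtree. Here vertex c appears in no bag, so the decomposition is invalid.

No — vertex c appears in no bag.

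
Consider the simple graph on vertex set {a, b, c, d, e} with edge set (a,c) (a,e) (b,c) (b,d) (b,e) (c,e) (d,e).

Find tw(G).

2

A width-2 tree decomposition is:
Bags: B1 = {b, c, e}  B2 = {b, d, e}  B3 = {a, c, e}
Tree: B1–B2, B1–B3
The largest bag has 3 vertices, giving width 2; this decomposition certifies tw(G) ≤ 2. On the other hand G contains the 3-clique {b, d, e}. A clique must lie in a single bag of any decomposition, so no decomposition can have width below 2. Combining the bounds, tw(G) = 2.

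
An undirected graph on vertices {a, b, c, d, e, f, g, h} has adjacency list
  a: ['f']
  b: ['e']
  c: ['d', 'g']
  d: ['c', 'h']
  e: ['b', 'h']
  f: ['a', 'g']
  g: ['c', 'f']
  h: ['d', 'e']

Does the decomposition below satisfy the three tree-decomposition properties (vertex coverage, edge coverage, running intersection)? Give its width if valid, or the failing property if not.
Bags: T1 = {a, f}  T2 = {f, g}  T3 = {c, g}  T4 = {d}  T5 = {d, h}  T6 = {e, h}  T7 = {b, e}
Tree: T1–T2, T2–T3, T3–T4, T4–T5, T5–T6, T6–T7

No — edge (c,d) lies in no bag.

A tree decomposition must satisfy three properties: every vertex lies in some bag; for every edge, both endpoints lie together in some bag; and for every vertex, the bags containing it form a connected subtree. Here edge (c,d) lies in no bag, so the decomposition is invalid.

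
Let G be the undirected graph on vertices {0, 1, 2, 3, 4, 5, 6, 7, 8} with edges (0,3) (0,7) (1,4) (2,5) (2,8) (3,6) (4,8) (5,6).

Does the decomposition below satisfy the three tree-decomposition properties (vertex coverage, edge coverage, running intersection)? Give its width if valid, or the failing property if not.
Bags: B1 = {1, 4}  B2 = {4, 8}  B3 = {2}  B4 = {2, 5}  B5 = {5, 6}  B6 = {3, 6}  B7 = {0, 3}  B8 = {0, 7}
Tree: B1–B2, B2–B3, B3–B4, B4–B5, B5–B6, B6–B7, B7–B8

A tree decomposition must satisfy three properties: every vertex lies in some bag; for every edge, both endpoints lie together in some bag; and for every vertex, the bags containing it form a connected subtree. Here edge (8,2) lies in no bag, so the decomposition is invalid.

No — edge (8,2) lies in no bag.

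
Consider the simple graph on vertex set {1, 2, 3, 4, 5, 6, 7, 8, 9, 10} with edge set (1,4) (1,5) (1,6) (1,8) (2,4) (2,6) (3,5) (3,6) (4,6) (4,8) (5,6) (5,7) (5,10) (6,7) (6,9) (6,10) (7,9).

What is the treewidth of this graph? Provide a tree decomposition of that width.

Treewidth 2.
One such decomposition:
Bags: B1 = {2, 4, 6}  B2 = {1, 4, 6}  B3 = {1, 5, 6}  B4 = {5, 6, 7}  B5 = {6, 7, 9}  B6 = {1, 4, 8}  B7 = {5, 6, 10}  B8 = {3, 5, 6}
Tree: B1–B2, B2–B3, B3–B4, B4–B5, B2–B6, B3–B7, B7–B8

Each bag holds 3 vertices, so the decomposition has width 2, which upper-bounds the treewidth. On the other hand G contains the 3-clique {1, 4, 8}. A clique must lie in a single bag of any decomposition, so no decomposition can have width below 2. The upper and lower bounds meet at 2, so that is the treewidth.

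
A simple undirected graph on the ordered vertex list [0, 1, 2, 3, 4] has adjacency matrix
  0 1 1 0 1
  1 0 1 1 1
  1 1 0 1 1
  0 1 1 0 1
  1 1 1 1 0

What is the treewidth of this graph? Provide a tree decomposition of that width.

Treewidth 3.
Bags: B1 = {0, 1, 2, 4}  B2 = {1, 2, 3, 4}
Tree: B1–B2

Each bag holds 4 vertices, so the decomposition has width 3, which upper-bounds the treewidth. On the other hand G contains the 4-clique {0, 1, 2, 4}. A clique must lie in a single bag of any decomposition, so no decomposition can have width below 3. Combining the bounds, tw(G) = 3.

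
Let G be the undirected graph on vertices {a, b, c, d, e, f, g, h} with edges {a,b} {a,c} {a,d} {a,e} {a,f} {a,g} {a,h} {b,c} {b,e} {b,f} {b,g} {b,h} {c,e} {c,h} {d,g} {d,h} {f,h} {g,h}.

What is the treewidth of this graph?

A width-3 tree decomposition is:
Bags: B1 = {a, b, f, h}  B2 = {a, b, c, h}  B3 = {a, b, g, h}  B4 = {a, b, c, e}  B5 = {a, d, g, h}
Tree: B1–B2, B1–B3, B2–B4, B3–B5
The largest bag has 4 vertices, giving width 3; this decomposition certifies tw(G) ≤ 3. For the lower bound, the 4 vertices {a, b, c, e} are pairwise adjacent, and any tree decomposition puts a clique entirely inside one bag — forcing width ≥ 3. The upper and lower bounds meet at 3, so that is the treewidth.

3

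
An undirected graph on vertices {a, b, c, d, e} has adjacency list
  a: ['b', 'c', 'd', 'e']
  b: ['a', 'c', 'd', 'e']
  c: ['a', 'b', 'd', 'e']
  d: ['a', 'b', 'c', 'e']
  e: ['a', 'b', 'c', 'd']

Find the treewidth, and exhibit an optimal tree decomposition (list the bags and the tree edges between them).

Treewidth 4.
One optimal decomposition is:
Bags: B1 = {a, b, c, d, e}
Tree: (single bag)

With just one bag of size 5, the width is 5 − 1 = 4, so tw(G) ≤ 4. For the lower bound, the 5 vertices {a, b, c, d, e} are pairwise adjacent, and any tree decomposition puts a clique entirely inside one bag — forcing width ≥ 4. Combining the bounds, tw(G) = 4.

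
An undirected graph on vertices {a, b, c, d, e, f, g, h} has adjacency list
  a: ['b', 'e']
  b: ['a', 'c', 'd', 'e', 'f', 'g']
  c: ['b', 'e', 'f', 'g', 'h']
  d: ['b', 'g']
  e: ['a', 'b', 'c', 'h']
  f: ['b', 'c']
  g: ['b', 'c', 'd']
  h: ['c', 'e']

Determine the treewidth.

2

A width-2 tree decomposition is:
Bags: B1 = {b, c, e}  B2 = {b, c, f}  B3 = {b, c, g}  B4 = {c, e, h}  B5 = {a, b, e}  B6 = {b, d, g}
Tree: B1–B2, B1–B3, B1–B4, B1–B5, B3–B6
Each bag holds 3 vertices, so the decomposition has width 2, which upper-bounds the treewidth. On the other hand G contains the 3-clique {c, e, h}. A clique must lie in a single bag of any decomposition, so no decomposition can have width below 2. Combining the bounds, tw(G) = 2.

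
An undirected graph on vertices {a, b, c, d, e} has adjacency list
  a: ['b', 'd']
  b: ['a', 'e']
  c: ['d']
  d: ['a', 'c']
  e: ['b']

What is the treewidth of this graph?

1

A width-1 tree decomposition is:
Bags: B1 = {c, d}  B2 = {a, d}  B3 = {a, b}  B4 = {b, e}
Tree: B1–B2, B2–B3, B3–B4
Every bag has size at most 2, so the width is 2 − 1 = 1 and tw(G) ≤ 1. Since G has at least one edge (e.g. c–d), it is not an edgeless graph, so tw(G) ≥ 1. The upper and lower bounds meet at 1, so that is the treewidth.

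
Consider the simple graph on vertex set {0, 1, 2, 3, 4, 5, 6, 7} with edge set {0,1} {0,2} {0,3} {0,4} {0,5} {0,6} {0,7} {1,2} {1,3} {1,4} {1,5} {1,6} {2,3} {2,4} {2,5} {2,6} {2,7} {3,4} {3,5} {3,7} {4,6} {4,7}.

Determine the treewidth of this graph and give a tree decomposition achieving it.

The largest bag has 5 vertices, giving width 4; this decomposition certifies tw(G) ≤ 4. On the other hand G contains the 5-clique {0, 1, 2, 3, 4}. A clique must lie in a single bag of any decomposition, so no decomposition can have width below 4. The upper and lower bounds meet at 4, so that is the treewidth.

Treewidth 4.
Bags: B1 = {0, 2, 3, 4, 7}  B2 = {0, 1, 2, 3, 4}  B3 = {0, 1, 2, 4, 6}  B4 = {0, 1, 2, 3, 5}
Tree: B1–B2, B2–B3, B2–B4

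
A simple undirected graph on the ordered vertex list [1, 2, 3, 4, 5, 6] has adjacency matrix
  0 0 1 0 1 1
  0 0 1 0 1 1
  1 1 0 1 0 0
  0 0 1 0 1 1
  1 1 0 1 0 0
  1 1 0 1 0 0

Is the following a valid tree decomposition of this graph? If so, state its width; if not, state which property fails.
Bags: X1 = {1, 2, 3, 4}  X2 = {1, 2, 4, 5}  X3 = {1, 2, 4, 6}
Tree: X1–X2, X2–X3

Yes; width 3.

Every vertex of G appears in some bag (union = {1, 2, 3, 4, 5, 6}); every edge is covered by a bag; and for each vertex v the set of bags containing v is connected in the bag tree. The decomposition is therefore valid. The largest bag has 4 vertices, so the width is 3.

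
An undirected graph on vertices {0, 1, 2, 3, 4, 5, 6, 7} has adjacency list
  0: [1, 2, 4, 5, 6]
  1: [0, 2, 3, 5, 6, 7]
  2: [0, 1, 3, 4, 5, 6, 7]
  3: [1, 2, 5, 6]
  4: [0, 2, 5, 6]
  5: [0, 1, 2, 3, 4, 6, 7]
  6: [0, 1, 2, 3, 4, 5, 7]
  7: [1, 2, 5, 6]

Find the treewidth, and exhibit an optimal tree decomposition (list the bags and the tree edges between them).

The largest bag has 5 vertices, giving width 4; this decomposition certifies tw(G) ≤ 4. On the other hand G contains the 5-clique {0, 1, 2, 5, 6}. A clique must lie in a single bag of any decomposition, so no decomposition can have width below 4. The upper and lower bounds meet at 4, so that is the treewidth.

Treewidth 4.
One optimal decomposition is:
Bags: B1 = {1, 2, 5, 6, 7}  B2 = {0, 1, 2, 5, 6}  B3 = {1, 2, 3, 5, 6}  B4 = {0, 2, 4, 5, 6}
Tree: B1–B2, B2–B3, B2–B4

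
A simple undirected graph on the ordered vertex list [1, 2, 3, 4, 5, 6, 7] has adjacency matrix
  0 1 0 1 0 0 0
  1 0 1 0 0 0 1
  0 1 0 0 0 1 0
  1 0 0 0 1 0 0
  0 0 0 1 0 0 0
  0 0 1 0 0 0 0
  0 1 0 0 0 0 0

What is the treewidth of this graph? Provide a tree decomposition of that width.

Treewidth 1.
Bags: B1 = {3, 6}  B2 = {2, 3}  B3 = {1, 2}  B4 = {1, 4}  B5 = {2, 7}  B6 = {4, 5}
Tree: B1–B2, B2–B3, B3–B4, B3–B5, B4–B6

Each bag holds 2 vertices, so the decomposition has width 1, which upper-bounds the treewidth. Since G has at least one edge (e.g. 3–6), it is not an edgeless graph, so tw(G) ≥ 1. Hence tw(G) = 1 exactly.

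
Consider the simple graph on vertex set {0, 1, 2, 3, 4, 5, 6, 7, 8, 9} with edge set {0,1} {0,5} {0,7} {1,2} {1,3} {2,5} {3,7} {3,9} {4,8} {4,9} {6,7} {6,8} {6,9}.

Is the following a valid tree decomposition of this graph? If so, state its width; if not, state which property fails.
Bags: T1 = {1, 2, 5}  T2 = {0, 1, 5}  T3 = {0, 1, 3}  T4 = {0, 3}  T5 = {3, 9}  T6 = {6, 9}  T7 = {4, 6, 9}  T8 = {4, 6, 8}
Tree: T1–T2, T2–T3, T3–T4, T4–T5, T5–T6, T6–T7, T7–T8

A tree decomposition must satisfy three properties: every vertex lies in some bag; for every edge, both endpoints lie together in some bag; and for every vertex, the bags containing it form a connected subtree. Here vertex 7 appears in no bag, so the decomposition is invalid.

No — vertex 7 appears in no bag.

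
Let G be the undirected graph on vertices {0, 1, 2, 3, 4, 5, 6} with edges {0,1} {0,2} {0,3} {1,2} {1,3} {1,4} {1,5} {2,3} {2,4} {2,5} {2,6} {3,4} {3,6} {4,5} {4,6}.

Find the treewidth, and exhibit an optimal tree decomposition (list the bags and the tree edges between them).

Every bag has size at most 4, so the width is 4 − 1 = 3 and tw(G) ≤ 3. On the other hand G contains the 4-clique {0, 1, 2, 3}. A clique must lie in a single bag of any decomposition, so no decomposition can have width below 3. Combining the bounds, tw(G) = 3.

Treewidth 3.
Bags: B1 = {1, 2, 3, 4}  B2 = {0, 1, 2, 3}  B3 = {2, 3, 4, 6}  B4 = {1, 2, 4, 5}
Tree: B1–B2, B1–B3, B1–B4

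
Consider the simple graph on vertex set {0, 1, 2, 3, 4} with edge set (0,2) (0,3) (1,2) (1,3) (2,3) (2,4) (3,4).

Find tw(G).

2

A width-2 tree decomposition is:
Bags: B1 = {2, 3, 4}  B2 = {1, 2, 3}  B3 = {0, 2, 3}
Tree: B1–B2, B1–B3
The largest bag has 3 vertices, giving width 2; this decomposition certifies tw(G) ≤ 2. On the other hand G contains the 3-clique {0, 2, 3}. A clique must lie in a single bag of any decomposition, so no decomposition can have width below 2. Combining the bounds, tw(G) = 2.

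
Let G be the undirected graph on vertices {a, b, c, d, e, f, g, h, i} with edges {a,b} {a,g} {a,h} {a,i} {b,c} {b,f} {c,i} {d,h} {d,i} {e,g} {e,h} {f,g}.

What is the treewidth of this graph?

A width-3 tree decomposition is:
Bags: B1 = {c, d, h, i}  B2 = {a, c, h, i}  B3 = {a, b, c, h}  B4 = {a, b, e, h}  B5 = {a, b, e, g}  B6 = {b, e, f, g}
Tree: B1–B2, B2–B3, B3–B4, B4–B5, B5–B6
Each bag holds 4 vertices, so the decomposition has width 3, which upper-bounds the treewidth. For the lower bound: the 4 vertex sets {c,d,i}, {h}, {a}, {b,e,f,g} are disjoint, each induces a connected subgraph, and every pair is joined by at least one edge of G. Contracting each set to a single vertex therefore yields K_{4} as a minor, and since treewidth is minor-monotone, tw(G) ≥ tw(K_{4}) = 3. The upper and lower bounds meet at 3, so that is the treewidth.

3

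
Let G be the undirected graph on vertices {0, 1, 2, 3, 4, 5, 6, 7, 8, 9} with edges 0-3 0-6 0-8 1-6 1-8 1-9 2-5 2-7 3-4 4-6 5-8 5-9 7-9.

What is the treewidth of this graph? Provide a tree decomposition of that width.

Treewidth 2.
Bags: B1 = {2, 5, 7}  B2 = {5, 7, 9}  B3 = {5, 8, 9}  B4 = {1, 8, 9}  B5 = {0, 1, 8}  B6 = {0, 1, 6}  B7 = {0, 3, 6}  B8 = {3, 4, 6}
Tree: B1–B2, B2–B3, B3–B4, B4–B5, B5–B6, B6–B7, B7–B8

The largest bag has 3 vertices, giving width 2; this decomposition certifies tw(G) ≤ 2. For the lower bound, G contains the cycle 2–7–9–5–2, so G is not a forest; only forests have treewidth ≤ 1, hence tw(G) ≥ 2. Therefore the treewidth is 2.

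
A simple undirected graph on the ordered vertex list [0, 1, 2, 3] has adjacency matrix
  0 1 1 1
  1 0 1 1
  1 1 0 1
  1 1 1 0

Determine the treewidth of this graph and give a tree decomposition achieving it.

A single bag containing all 4 vertices is trivially a valid decomposition of width 3. For the lower bound, the 4 vertices {0, 1, 2, 3} are pairwise adjacent, and any tree decomposition puts a clique entirely inside one bag — forcing width ≥ 3. Hence tw(G) = 3 exactly.

Treewidth 3.
One optimal decomposition is:
Bags: B1 = {0, 1, 2, 3}
Tree: (single bag)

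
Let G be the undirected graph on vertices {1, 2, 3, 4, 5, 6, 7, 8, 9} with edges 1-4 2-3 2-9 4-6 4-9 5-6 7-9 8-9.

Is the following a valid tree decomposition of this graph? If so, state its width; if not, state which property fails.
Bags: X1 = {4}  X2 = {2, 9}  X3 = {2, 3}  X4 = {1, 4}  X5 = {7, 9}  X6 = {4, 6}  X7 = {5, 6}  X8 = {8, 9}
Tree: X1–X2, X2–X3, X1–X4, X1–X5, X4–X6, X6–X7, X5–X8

No — edge (9,4) lies in no bag.

A tree decomposition must satisfy three properties: every vertex lies in some bag; for every edge, both endpoints lie together in some bag; and for every vertex, the bags containing it form a connected subtree. Here edge (9,4) lies in no bag, so the decomposition is invalid.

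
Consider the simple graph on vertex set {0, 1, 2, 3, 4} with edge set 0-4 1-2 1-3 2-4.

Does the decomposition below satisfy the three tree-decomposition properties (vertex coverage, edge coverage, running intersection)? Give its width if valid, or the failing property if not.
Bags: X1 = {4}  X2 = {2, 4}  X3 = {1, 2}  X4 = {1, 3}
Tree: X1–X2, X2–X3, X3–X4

A tree decomposition must satisfy three properties: every vertex lies in some bag; for every edge, both endpoints lie together in some bag; and for every vertex, the bags containing it form a connected subtree. Here vertex 0 appears in no bag, so the decomposition is invalid.

No — vertex 0 appears in no bag.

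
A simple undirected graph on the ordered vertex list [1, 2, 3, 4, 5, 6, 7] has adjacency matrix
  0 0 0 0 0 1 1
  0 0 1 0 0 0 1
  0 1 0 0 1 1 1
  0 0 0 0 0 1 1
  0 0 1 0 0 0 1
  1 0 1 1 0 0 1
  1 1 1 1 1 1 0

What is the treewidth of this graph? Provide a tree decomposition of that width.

Treewidth 2.
Bags: B1 = {3, 6, 7}  B2 = {3, 5, 7}  B3 = {4, 6, 7}  B4 = {1, 6, 7}  B5 = {2, 3, 7}
Tree: B1–B2, B1–B3, B3–B4, B1–B5

Every bag has size at most 3, so the width is 3 − 1 = 2 and tw(G) ≤ 2. On the other hand G contains the 3-clique {1, 6, 7}. A clique must lie in a single bag of any decomposition, so no decomposition can have width below 2. Therefore the treewidth is 2.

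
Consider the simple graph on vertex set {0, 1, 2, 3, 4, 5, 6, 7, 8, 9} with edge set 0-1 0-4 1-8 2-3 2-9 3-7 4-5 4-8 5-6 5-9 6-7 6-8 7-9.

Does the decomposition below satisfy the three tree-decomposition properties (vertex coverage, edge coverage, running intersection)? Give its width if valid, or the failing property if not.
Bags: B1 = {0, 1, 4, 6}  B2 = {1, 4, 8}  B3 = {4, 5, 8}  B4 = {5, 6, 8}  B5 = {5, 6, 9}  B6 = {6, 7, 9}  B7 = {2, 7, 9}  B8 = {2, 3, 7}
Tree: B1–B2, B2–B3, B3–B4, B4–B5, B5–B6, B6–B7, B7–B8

No — bags containing vertex 6 are not connected in the tree.

A tree decomposition must satisfy three properties: every vertex lies in some bag; for every edge, both endpoints lie together in some bag; and for every vertex, the bags containing it form a connected subtree. Here bags containing vertex 6 are not connected in the tree, so the decomposition is invalid.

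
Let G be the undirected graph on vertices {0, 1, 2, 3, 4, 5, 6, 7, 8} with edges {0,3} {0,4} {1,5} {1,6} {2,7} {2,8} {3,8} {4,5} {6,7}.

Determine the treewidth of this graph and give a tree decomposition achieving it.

Treewidth 2.
One such decomposition:
Bags: B1 = {0, 3, 8}  B2 = {0, 2, 8}  B3 = {0, 2, 7}  B4 = {0, 6, 7}  B5 = {0, 1, 6}  B6 = {0, 1, 5}  B7 = {0, 4, 5}
Tree: B1–B2, B2–B3, B3–B4, B4–B5, B5–B6, B6–B7

The largest bag has 3 vertices, giving width 2; this decomposition certifies tw(G) ≤ 2. For the lower bound, G contains the cycle 0–3–8–2–7–6–1–5–4–0, so G is not a forest; only forests have treewidth ≤ 1, hence tw(G) ≥ 2. Hence tw(G) = 2 exactly.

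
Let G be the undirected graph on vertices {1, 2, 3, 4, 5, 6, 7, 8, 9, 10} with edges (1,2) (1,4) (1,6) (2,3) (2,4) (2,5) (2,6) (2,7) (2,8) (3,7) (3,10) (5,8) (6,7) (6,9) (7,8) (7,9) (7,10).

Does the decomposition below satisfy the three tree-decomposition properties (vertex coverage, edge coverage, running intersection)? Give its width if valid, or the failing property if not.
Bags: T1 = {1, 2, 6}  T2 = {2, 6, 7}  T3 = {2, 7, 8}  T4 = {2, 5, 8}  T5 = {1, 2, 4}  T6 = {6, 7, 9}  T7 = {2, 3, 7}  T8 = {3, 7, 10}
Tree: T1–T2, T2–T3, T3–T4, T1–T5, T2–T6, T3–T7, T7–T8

Every vertex of G appears in some bag (union = {1, 2, 3, 4, 5, 6, 7, 8, 9, 10}); every edge is covered by a bag; and for each vertex v the set of bags containing v is connected in the bag tree. The decomposition is therefore valid. The largest bag has 3 vertices, so the width is 2.

Yes; width 2.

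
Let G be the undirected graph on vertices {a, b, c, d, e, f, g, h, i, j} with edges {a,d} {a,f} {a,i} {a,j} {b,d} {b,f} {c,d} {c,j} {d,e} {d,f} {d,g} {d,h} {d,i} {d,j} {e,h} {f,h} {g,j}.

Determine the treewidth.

A width-2 tree decomposition is:
Bags: B1 = {a, d, j}  B2 = {a, d, f}  B3 = {c, d, j}  B4 = {b, d, f}  B5 = {d, g, j}  B6 = {a, d, i}  B7 = {d, f, h}  B8 = {d, e, h}
Tree: B1–B2, B1–B3, B2–B4, B3–B5, B2–B6, B2–B7, B7–B8
The largest bag has 3 vertices, giving width 2; this decomposition certifies tw(G) ≤ 2. Conversely, {d, f, h} is a clique of size 3, and the vertices of any clique must share a bag in every tree decomposition; so some bag has ≥ 3 vertices and tw(G) ≥ 2. Combining the bounds, tw(G) = 2.

2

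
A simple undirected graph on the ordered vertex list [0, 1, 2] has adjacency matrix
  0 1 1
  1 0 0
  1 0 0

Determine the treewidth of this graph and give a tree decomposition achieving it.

Treewidth 1.
One optimal decomposition is:
Bags: B1 = {0, 2}  B2 = {0, 1}
Tree: B1–B2

Each bag holds 2 vertices, so the decomposition has width 1, which upper-bounds the treewidth. G has an edge, so its treewidth is at least 1. The upper and lower bounds meet at 1, so that is the treewidth.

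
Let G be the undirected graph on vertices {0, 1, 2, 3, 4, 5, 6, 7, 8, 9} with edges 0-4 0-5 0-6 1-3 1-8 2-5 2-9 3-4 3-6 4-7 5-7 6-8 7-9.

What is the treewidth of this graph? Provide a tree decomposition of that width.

Treewidth 2.
One such decomposition:
Bags: B1 = {1, 3, 8}  B2 = {3, 6, 8}  B3 = {3, 4, 6}  B4 = {0, 4, 6}  B5 = {0, 4, 7}  B6 = {0, 5, 7}  B7 = {5, 7, 9}  B8 = {2, 5, 9}
Tree: B1–B2, B2–B3, B3–B4, B4–B5, B5–B6, B6–B7, B7–B8

Each bag holds 3 vertices, so the decomposition has width 2, which upper-bounds the treewidth. Since 1–8–6–3–1 is a cycle in G, G is not acyclic. Forests are exactly the graphs of treewidth ≤ 1, so tw(G) ≥ 2. Hence tw(G) = 2 exactly.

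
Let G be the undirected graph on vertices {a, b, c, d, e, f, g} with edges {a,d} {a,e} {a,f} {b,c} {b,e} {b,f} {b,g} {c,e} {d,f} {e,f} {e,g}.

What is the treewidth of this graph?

2

A width-2 tree decomposition is:
Bags: B1 = {b, e, f}  B2 = {a, e, f}  B3 = {a, d, f}  B4 = {b, c, e}  B5 = {b, e, g}
Tree: B1–B2, B2–B3, B1–B4, B4–B5
The largest bag has 3 vertices, giving width 2; this decomposition certifies tw(G) ≤ 2. For the lower bound, the 3 vertices {a, d, f} are pairwise adjacent, and any tree decomposition puts a clique entirely inside one bag — forcing width ≥ 2. Combining the bounds, tw(G) = 2.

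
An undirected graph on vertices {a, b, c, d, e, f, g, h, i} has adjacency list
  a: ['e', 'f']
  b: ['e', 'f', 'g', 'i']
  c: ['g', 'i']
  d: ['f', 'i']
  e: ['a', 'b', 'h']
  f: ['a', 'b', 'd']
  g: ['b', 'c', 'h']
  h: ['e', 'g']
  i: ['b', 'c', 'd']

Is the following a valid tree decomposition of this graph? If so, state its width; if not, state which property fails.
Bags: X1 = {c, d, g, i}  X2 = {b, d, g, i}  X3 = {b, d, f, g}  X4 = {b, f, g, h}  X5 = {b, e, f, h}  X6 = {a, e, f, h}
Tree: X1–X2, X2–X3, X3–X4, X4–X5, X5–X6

Yes; width 3.

Checking the three conditions: (i) the bags cover all of {a, b, c, d, e, f, g, h, i}; (ii) for each edge, some bag contains both endpoints; (iii) the bags containing any fixed vertex form a subtree. All hold, so the decomposition is valid with width 4 − 1 = 3.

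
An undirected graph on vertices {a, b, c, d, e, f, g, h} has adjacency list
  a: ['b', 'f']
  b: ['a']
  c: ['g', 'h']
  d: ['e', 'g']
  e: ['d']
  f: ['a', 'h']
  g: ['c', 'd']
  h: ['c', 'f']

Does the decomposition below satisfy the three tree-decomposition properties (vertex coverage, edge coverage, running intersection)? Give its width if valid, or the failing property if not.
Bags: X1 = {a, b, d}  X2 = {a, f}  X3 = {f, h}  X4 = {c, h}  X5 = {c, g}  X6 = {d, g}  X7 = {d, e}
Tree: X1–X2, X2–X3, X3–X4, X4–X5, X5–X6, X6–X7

A tree decomposition must satisfy three properties: every vertex lies in some bag; for every edge, both endpoints lie together in some bag; and for every vertex, the bags containing it form a connected subtree. Here bags containing vertex d are not connected in the tree, so the decomposition is invalid.

No — bags containing vertex d are not connected in the tree.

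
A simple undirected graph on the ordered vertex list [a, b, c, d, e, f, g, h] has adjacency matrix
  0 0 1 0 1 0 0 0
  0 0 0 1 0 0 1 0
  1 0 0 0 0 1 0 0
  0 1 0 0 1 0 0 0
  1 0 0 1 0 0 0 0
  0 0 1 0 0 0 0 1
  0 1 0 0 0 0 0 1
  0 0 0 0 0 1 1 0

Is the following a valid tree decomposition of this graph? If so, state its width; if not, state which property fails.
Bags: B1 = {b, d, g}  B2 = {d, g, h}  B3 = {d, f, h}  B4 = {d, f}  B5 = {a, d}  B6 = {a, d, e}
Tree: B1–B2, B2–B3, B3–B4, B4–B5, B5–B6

A tree decomposition must satisfy three properties: every vertex lies in some bag; for every edge, both endpoints lie together in some bag; and for every vertex, the bags containing it form a connected subtree. Here vertex c appears in no bag, so the decomposition is invalid.

No — vertex c appears in no bag.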